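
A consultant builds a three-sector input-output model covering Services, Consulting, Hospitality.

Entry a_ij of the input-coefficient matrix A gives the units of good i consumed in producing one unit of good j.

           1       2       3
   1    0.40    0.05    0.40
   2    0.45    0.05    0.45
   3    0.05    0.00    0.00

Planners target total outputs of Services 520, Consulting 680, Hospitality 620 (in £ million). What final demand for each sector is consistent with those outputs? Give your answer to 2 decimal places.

I − A =
  [   0.60    -0.05    -0.40]
  [  -0.45     0.95    -0.45]
  [  -0.05     0.00     1.00]
d = (I − A) x:
  d_1 = (+0.60)·520 + (-0.05)·680 + (-0.40)·620 = 30.00
  d_2 = (-0.45)·520 + (+0.95)·680 + (-0.45)·620 = 133.00
  d_3 = (-0.05)·520 + (+0.00)·680 + (+1.00)·620 = 594.00

d_1 = 30.00, d_2 = 133.00, d_3 = 594.00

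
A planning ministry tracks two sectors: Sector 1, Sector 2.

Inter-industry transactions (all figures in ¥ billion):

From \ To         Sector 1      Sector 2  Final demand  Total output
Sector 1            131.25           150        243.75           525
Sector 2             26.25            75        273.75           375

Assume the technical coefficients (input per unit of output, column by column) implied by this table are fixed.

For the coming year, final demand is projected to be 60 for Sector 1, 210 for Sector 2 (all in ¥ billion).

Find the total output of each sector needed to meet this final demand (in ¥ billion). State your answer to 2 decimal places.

x_1 = 227.59, x_2 = 276.72

Technical coefficients a_ij = z_ij / X_j:
  a_11 = 131.25/525 = 0.25, a_21 = 26.25/525 = 0.05
  a_12 = 150/375 = 0.40, a_22 = 75/375 = 0.20
I − A =
  [   0.75    -0.40]
  [  -0.05     0.80]
det(I−A) = (0.75)(0.80) − (-0.40)(-0.05) = 0.5800
adj(I−A) = [[0.80, 0.40], [0.05, 0.75]]
(I − A)⁻¹ = adj(I−A) / det(I−A) ≈
  [   1.3793     0.6897]
  [   0.0862     1.2931]
x = (I − A)⁻¹ d = adj(I−A)·d / det(I−A), with det(I−A) = 0.5800:
  x_1 = (0.80·60 + 0.40·210) / 0.5800 = 132.00 / 0.5800 ≈ 227.59
  x_2 = (0.05·60 + 0.75·210) / 0.5800 = 160.50 / 0.5800 ≈ 276.72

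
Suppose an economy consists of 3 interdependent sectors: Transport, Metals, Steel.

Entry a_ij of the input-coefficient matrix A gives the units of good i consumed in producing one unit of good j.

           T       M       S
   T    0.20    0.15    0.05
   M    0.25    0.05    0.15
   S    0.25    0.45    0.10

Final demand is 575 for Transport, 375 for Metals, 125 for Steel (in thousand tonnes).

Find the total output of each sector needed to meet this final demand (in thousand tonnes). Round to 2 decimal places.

x_T = 908.40, x_M = 755.18, x_S = 768.81

I − A =
  [   0.80    -0.15    -0.05]
  [  -0.25     0.95    -0.15]
  [  -0.25    -0.45     0.90]
Cofactors of I−A, C_ij = (−1)^(i+j)·(minor ij) (rows/columns in the sector order above):
  C_11 = (0.95)(0.90) − (-0.15)(-0.45) = 0.7875
  C_12 = −[(-0.25)(0.90) − (-0.15)(-0.25)] = 0.2625
  C_13 = (-0.25)(-0.45) − (0.95)(-0.25) = 0.3500
  C_21 = −[(-0.15)(0.90) − (-0.05)(-0.45)] = 0.1575
  C_22 = (0.80)(0.90) − (-0.05)(-0.25) = 0.7075
  C_23 = −[(0.80)(-0.45) − (-0.15)(-0.25)] = 0.3975
  C_31 = (-0.15)(-0.15) − (-0.05)(0.95) = 0.0700
  C_32 = −[(0.80)(-0.15) − (-0.05)(-0.25)] = 0.1325
  C_33 = (0.80)(0.95) − (-0.15)(-0.25) = 0.7225
det(I−A) = Σ_j (I−A)_1j·C_1j = (0.80)(0.7875) + (-0.15)(0.2625) + (-0.05)(0.3500) = 0.573125
adj(I−A) = Cᵀ =
  [ 0.7875   0.1575   0.0700]
  [ 0.2625   0.7075   0.1325]
  [ 0.3500   0.3975   0.7225]
(I − A)⁻¹ = adj(I−A) / det(I−A) ≈
  [   1.3740     0.2748     0.1221]
  [   0.4580     1.2345     0.2312]
  [   0.6107     0.6936     1.2606]
x = (I − A)⁻¹ d = adj(I−A)·d / det(I−A), with det(I−A) = 0.573125:
  x_T = (0.7875·575 + 0.1575·375 + 0.0700·125) / 0.573125 = 520.625 / 0.573125 ≈ 908.40
  x_M = (0.2625·575 + 0.7075·375 + 0.1325·125) / 0.573125 = 432.8125 / 0.573125 ≈ 755.18
  x_S = (0.3500·575 + 0.3975·375 + 0.7225·125) / 0.573125 = 440.625 / 0.573125 ≈ 768.81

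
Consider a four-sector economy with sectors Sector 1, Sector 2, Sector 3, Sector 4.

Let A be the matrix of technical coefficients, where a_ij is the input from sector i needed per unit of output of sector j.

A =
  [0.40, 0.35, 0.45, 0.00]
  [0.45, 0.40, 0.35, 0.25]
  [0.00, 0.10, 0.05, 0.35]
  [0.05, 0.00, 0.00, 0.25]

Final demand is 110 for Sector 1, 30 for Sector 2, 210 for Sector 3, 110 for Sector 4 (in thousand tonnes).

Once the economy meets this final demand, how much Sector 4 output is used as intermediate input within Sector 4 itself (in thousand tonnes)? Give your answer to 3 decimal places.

I − A =
  [   0.60    -0.35    -0.45     0.00]
  [  -0.45     0.60    -0.35    -0.25]
  [   0.00    -0.10     0.95    -0.35]
  [  -0.05     0.00     0.00     0.75]
Compute the cofactors C_ij = (−1)^(i+j)·(3×3 minor ij) of I−A; the adjugate is their transpose:
adj(I−A) = Cᵀ =
  [ 0.401250   0.283125   0.294375   0.231750]
  [ 0.338625   0.419625   0.315000   0.286875]
  [ 0.045500   0.051125   0.147500   0.085875]
  [ 0.026750   0.018875   0.019625   0.151125]
det(I−A) = Σ_j (I−A)_1j·C_1j = (0.60)(0.401250) + (-0.35)(0.338625) + (-0.45)(0.045500) + (0.00)(0.026750) = 0.10175625
(I − A)⁻¹ = adj(I−A) / det(I−A) ≈
  [   3.9432     2.7824     2.8929     2.2775]
  [   3.3278     4.1238     3.0956     2.8192]
  [   0.4471     0.5024     1.4495     0.8439]
  [   0.2629     0.1855     0.1929     1.4852]
First solve x = (I − A)⁻¹ d = adj(I−A)·d / det(I−A); in particular x_4 = (0.026750·110 + 0.018875·30 + 0.019625·210 + 0.151125·110) / 0.10175625 = 24.25375 / 0.10175625 ≈ 238.35145.
Intermediate flow from 4 to 4: z_44 = a_44 · x_4 = 0.25 × 24.25375 / 0.10175625 = 6.0634375 / 0.10175625 ≈ 59.588.

z_44 = 59.588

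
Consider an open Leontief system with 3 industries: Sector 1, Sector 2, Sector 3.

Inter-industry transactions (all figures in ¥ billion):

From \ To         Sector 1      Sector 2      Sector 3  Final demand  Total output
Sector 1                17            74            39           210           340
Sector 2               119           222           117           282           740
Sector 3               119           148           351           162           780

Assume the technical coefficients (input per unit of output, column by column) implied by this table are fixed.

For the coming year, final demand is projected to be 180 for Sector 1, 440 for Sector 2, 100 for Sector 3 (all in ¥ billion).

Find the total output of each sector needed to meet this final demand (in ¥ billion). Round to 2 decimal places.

x_1 = 328.28, x_2 = 950.51, x_3 = 736.36

Technical coefficients a_ij = z_ij / X_j:
  a_11 = 17/340 = 0.05, a_21 = 119/340 = 0.35, a_31 = 119/340 = 0.35
  a_12 = 74/740 = 0.10, a_22 = 222/740 = 0.30, a_32 = 148/740 = 0.20
  a_13 = 39/780 = 0.05, a_23 = 117/780 = 0.15, a_33 = 351/780 = 0.45
I − A =
  [   0.95    -0.10    -0.05]
  [  -0.35     0.70    -0.15]
  [  -0.35    -0.20     0.55]
Cofactors of I−A, C_ij = (−1)^(i+j)·(minor ij) (rows/columns in the sector order above):
  C_11 = (0.70)(0.55) − (-0.15)(-0.20) = 0.3550
  C_12 = −[(-0.35)(0.55) − (-0.15)(-0.35)] = 0.2450
  C_13 = (-0.35)(-0.20) − (0.70)(-0.35) = 0.3150
  C_21 = −[(-0.10)(0.55) − (-0.05)(-0.20)] = 0.0650
  C_22 = (0.95)(0.55) − (-0.05)(-0.35) = 0.5050
  C_23 = −[(0.95)(-0.20) − (-0.10)(-0.35)] = 0.2250
  C_31 = (-0.10)(-0.15) − (-0.05)(0.70) = 0.0500
  C_32 = −[(0.95)(-0.15) − (-0.05)(-0.35)] = 0.1600
  C_33 = (0.95)(0.70) − (-0.10)(-0.35) = 0.6300
det(I−A) = Σ_j (I−A)_1j·C_1j = (0.95)(0.3550) + (-0.10)(0.2450) + (-0.05)(0.3150) = 0.2970
adj(I−A) = Cᵀ =
  [ 0.3550   0.0650   0.0500]
  [ 0.2450   0.5050   0.1600]
  [ 0.3150   0.2250   0.6300]
(I − A)⁻¹ = adj(I−A) / det(I−A) ≈
  [   1.1953     0.2189     0.1684]
  [   0.8249     1.7003     0.5387]
  [   1.0606     0.7576     2.1212]
x = (I − A)⁻¹ d = adj(I−A)·d / det(I−A), with det(I−A) = 0.2970:
  x_1 = (0.3550·180 + 0.0650·440 + 0.0500·100) / 0.2970 = 97.50 / 0.2970 ≈ 328.28
  x_2 = (0.2450·180 + 0.5050·440 + 0.1600·100) / 0.2970 = 282.30 / 0.2970 ≈ 950.51
  x_3 = (0.3150·180 + 0.2250·440 + 0.6300·100) / 0.2970 = 218.70 / 0.2970 ≈ 736.36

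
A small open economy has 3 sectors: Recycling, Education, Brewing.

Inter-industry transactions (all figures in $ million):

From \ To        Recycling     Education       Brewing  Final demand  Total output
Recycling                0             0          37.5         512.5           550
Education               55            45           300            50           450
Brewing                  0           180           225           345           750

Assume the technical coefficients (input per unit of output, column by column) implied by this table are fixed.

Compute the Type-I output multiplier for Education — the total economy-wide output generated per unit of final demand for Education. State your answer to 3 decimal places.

m_E = 2.393

Technical coefficients a_ij = z_ij / X_j:
  a_RR = 0/550 = 0.00, a_ER = 55/550 = 0.10, a_BR = 0/550 = 0.00
  a_RE = 0/450 = 0.00, a_EE = 45/450 = 0.10, a_BE = 180/450 = 0.40
  a_RB = 37.5/750 = 0.05, a_EB = 300/750 = 0.40, a_BB = 225/750 = 0.30
I − A =
  [   1.00     0.00    -0.05]
  [  -0.10     0.90    -0.40]
  [   0.00    -0.40     0.70]
Cofactors of I−A, C_ij = (−1)^(i+j)·(minor ij) (rows/columns in the sector order above):
  C_11 = (0.90)(0.70) − (-0.40)(-0.40) = 0.4700
  C_12 = −[(-0.10)(0.70) − (-0.40)(0.00)] = 0.0700
  C_13 = (-0.10)(-0.40) − (0.90)(0.00) = 0.0400
  C_21 = −[(0.00)(0.70) − (-0.05)(-0.40)] = 0.0200
  C_22 = (1.00)(0.70) − (-0.05)(0.00) = 0.7000
  C_23 = −[(1.00)(-0.40) − (0.00)(0.00)] = 0.4000
  C_31 = (0.00)(-0.40) − (-0.05)(0.90) = 0.0450
  C_32 = −[(1.00)(-0.40) − (-0.05)(-0.10)] = 0.4050
  C_33 = (1.00)(0.90) − (0.00)(-0.10) = 0.9000
det(I−A) = Σ_j (I−A)_1j·C_1j = (1.00)(0.4700) + (0.00)(0.0700) + (-0.05)(0.0400) = 0.4680
adj(I−A) = Cᵀ =
  [ 0.4700   0.0200   0.0450]
  [ 0.0700   0.7000   0.4050]
  [ 0.0400   0.4000   0.9000]
(I − A)⁻¹ = adj(I−A) / det(I−A) ≈
  [   1.0043     0.0427     0.0962]
  [   0.1496     1.4957     0.8654]
  [   0.0855     0.8547     1.9231]
The output multiplier for sector j is the column-j sum of the Leontief inverse (I − A)⁻¹ = adj(I−A) / det(I−A).
Column E of adj(I−A): (0.0200, 0.7000, 0.4000); det(I−A) = 0.4680.
m_E = (0.0200 + 0.7000 + 0.4000) / 0.4680 = 1.12 / 0.4680 ≈ 2.393.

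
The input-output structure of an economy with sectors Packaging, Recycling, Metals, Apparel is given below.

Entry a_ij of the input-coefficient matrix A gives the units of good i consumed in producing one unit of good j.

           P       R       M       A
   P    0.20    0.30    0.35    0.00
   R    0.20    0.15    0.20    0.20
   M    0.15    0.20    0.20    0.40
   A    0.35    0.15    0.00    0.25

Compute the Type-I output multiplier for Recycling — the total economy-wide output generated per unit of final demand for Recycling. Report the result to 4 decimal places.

m_R = 5.5923

I − A =
  [   0.80    -0.30    -0.35     0.00]
  [  -0.20     0.85    -0.20    -0.20]
  [  -0.15    -0.20     0.80    -0.40]
  [  -0.35    -0.15     0.00     0.75]
Compute the cofactors C_ij = (−1)^(i+j)·(3×3 minor ij) of I−A; the adjugate is their transpose:
adj(I−A) = Cᵀ =
  [ 0.444000   0.253500   0.257625   0.205000]
  [ 0.226500   0.391625   0.197000   0.209500]
  [ 0.266125   0.243750   0.420000   0.289000]
  [ 0.252500   0.196625   0.159625   0.396375]
det(I−A) = Σ_j (I−A)_1j·C_1j = (0.80)(0.444000) + (-0.30)(0.226500) + (-0.35)(0.266125) + (0.00)(0.252500) = 0.19410625
(I − A)⁻¹ = adj(I−A) / det(I−A) ≈
  [   2.28741     1.30599     1.32724     1.05612]
  [   1.16689     2.01758     1.01491     1.07931]
  [   1.37103     1.25576     2.16376     1.48888]
  [   1.30083     1.01298     0.82236     2.04205]
The output multiplier for sector j is the column-j sum of the Leontief inverse (I − A)⁻¹ = adj(I−A) / det(I−A).
Column R of adj(I−A): (0.253500, 0.391625, 0.243750, 0.196625); det(I−A) = 0.19410625.
m_R = (0.253500 + 0.391625 + 0.243750 + 0.196625) / 0.19410625 = 1.0855 / 0.19410625 ≈ 5.5923.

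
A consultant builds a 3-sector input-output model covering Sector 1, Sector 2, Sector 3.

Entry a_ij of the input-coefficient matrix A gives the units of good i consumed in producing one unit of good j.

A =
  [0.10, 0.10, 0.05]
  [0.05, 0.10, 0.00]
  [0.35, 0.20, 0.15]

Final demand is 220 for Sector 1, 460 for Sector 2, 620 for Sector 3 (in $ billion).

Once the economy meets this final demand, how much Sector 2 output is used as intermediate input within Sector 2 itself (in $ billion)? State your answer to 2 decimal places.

z_22 = 53.11

I − A =
  [   0.90    -0.10    -0.05]
  [  -0.05     0.90     0.00]
  [  -0.35    -0.20     0.85]
Cofactors of I−A, C_ij = (−1)^(i+j)·(minor ij) (rows/columns in the sector order above):
  C_11 = (0.90)(0.85) − (0.00)(-0.20) = 0.7650
  C_12 = −[(-0.05)(0.85) − (0.00)(-0.35)] = 0.0425
  C_13 = (-0.05)(-0.20) − (0.90)(-0.35) = 0.3250
  C_21 = −[(-0.10)(0.85) − (-0.05)(-0.20)] = 0.0950
  C_22 = (0.90)(0.85) − (-0.05)(-0.35) = 0.7475
  C_23 = −[(0.90)(-0.20) − (-0.10)(-0.35)] = 0.2150
  C_31 = (-0.10)(0.00) − (-0.05)(0.90) = 0.0450
  C_32 = −[(0.90)(0.00) − (-0.05)(-0.05)] = 0.0025
  C_33 = (0.90)(0.90) − (-0.10)(-0.05) = 0.8050
det(I−A) = Σ_j (I−A)_1j·C_1j = (0.90)(0.7650) + (-0.10)(0.0425) + (-0.05)(0.3250) = 0.6680
adj(I−A) = Cᵀ =
  [ 0.7650   0.0950   0.0450]
  [ 0.0425   0.7475   0.0025]
  [ 0.3250   0.2150   0.8050]
(I − A)⁻¹ = adj(I−A) / det(I−A) ≈
  [   1.1452     0.1422     0.0674]
  [   0.0636     1.1190     0.0037]
  [   0.4865     0.3219     1.2051]
First solve x = (I − A)⁻¹ d = adj(I−A)·d / det(I−A); in particular x_2 = (0.0425·220 + 0.7475·460 + 0.0025·620) / 0.6680 = 354.75 / 0.6680 ≈ 531.0629.
Intermediate flow from 2 to 2: z_22 = a_22 · x_2 = 0.10 × 354.75 / 0.6680 = 35.475 / 0.6680 ≈ 53.11.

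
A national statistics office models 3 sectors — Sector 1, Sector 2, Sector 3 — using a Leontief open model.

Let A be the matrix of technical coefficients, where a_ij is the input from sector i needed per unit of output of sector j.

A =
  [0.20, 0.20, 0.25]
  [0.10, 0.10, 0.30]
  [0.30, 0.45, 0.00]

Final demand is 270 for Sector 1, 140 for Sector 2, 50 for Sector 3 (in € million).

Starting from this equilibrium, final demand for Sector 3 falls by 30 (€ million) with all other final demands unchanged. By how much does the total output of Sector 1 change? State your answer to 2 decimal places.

I − A =
  [   0.80    -0.20    -0.25]
  [  -0.10     0.90    -0.30]
  [  -0.30    -0.45     1.00]
Cofactors of I−A, C_ij = (−1)^(i+j)·(minor ij) (rows/columns in the sector order above):
  C_11 = (0.90)(1.00) − (-0.30)(-0.45) = 0.7650
  C_12 = −[(-0.10)(1.00) − (-0.30)(-0.30)] = 0.1900
  C_13 = (-0.10)(-0.45) − (0.90)(-0.30) = 0.3150
  C_21 = −[(-0.20)(1.00) − (-0.25)(-0.45)] = 0.3125
  C_22 = (0.80)(1.00) − (-0.25)(-0.30) = 0.7250
  C_23 = −[(0.80)(-0.45) − (-0.20)(-0.30)] = 0.4200
  C_31 = (-0.20)(-0.30) − (-0.25)(0.90) = 0.2850
  C_32 = −[(0.80)(-0.30) − (-0.25)(-0.10)] = 0.2650
  C_33 = (0.80)(0.90) − (-0.20)(-0.10) = 0.7000
det(I−A) = Σ_j (I−A)_1j·C_1j = (0.80)(0.7650) + (-0.20)(0.1900) + (-0.25)(0.3150) = 0.49525
adj(I−A) = Cᵀ =
  [ 0.7650   0.3125   0.2850]
  [ 0.1900   0.7250   0.2650]
  [ 0.3150   0.4200   0.7000]
(I − A)⁻¹ = adj(I−A) / det(I−A) ≈
  [   1.5447     0.6310     0.5755]
  [   0.3836     1.4639     0.5351]
  [   0.6360     0.8481     1.4134]
Δx = (I − A)⁻¹ Δd with Δd having -30 in the Sector 3 component and 0 elsewhere.
So Δx_1 = L_13 · (-30), where L_13 = adj(I−A)_13 / det(I−A) = 0.2850 / 0.49525.
Δx_1 = 0.2850 × (-30) / 0.49525 = -8.55 / 0.49525 ≈ -17.26.

Δx_1 = -17.26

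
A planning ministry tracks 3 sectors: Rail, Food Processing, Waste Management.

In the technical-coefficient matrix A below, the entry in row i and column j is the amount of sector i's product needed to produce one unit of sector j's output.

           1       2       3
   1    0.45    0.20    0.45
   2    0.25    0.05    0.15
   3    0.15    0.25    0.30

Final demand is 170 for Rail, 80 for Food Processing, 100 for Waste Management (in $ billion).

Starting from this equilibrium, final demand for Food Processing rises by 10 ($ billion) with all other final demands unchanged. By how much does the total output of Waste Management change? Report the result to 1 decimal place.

Δx_3 = 7.9

I − A =
  [   0.55    -0.20    -0.45]
  [  -0.25     0.95    -0.15]
  [  -0.15    -0.25     0.70]
Cofactors of I−A, C_ij = (−1)^(i+j)·(minor ij) (rows/columns in the sector order above):
  C_11 = (0.95)(0.70) − (-0.15)(-0.25) = 0.6275
  C_12 = −[(-0.25)(0.70) − (-0.15)(-0.15)] = 0.1975
  C_13 = (-0.25)(-0.25) − (0.95)(-0.15) = 0.2050
  C_21 = −[(-0.20)(0.70) − (-0.45)(-0.25)] = 0.2525
  C_22 = (0.55)(0.70) − (-0.45)(-0.15) = 0.3175
  C_23 = −[(0.55)(-0.25) − (-0.20)(-0.15)] = 0.1675
  C_31 = (-0.20)(-0.15) − (-0.45)(0.95) = 0.4575
  C_32 = −[(0.55)(-0.15) − (-0.45)(-0.25)] = 0.1950
  C_33 = (0.55)(0.95) − (-0.20)(-0.25) = 0.4725
det(I−A) = Σ_j (I−A)_1j·C_1j = (0.55)(0.6275) + (-0.20)(0.1975) + (-0.45)(0.2050) = 0.213375
adj(I−A) = Cᵀ =
  [ 0.6275   0.2525   0.4575]
  [ 0.1975   0.3175   0.1950]
  [ 0.2050   0.1675   0.4725]
(I − A)⁻¹ = adj(I−A) / det(I−A) ≈
  [   2.9408     1.1834     2.1441]
  [   0.9256     1.4880     0.9139]
  [   0.9607     0.7850     2.2144]
Δx = (I − A)⁻¹ Δd with Δd having +10 in the Food Processing component and 0 elsewhere.
So Δx_3 = L_32 · (+10), where L_32 = adj(I−A)_32 / det(I−A) = 0.1675 / 0.213375.
Δx_3 = 0.1675 × (+10) / 0.213375 = 1.675 / 0.213375 ≈ 7.9.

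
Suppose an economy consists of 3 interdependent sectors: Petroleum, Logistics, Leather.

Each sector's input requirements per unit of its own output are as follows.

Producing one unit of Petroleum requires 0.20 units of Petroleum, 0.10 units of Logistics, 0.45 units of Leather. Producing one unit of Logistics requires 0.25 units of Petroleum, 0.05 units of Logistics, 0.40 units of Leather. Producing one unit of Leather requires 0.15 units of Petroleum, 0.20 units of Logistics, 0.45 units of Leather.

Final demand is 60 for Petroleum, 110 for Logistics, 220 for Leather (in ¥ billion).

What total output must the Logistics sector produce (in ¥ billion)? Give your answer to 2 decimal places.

x_2 = 356.08

I − A =
  [   0.80    -0.25    -0.15]
  [  -0.10     0.95    -0.20]
  [  -0.45    -0.40     0.55]
Cofactors of I−A, C_ij = (−1)^(i+j)·(minor ij) (rows/columns in the sector order above):
  C_11 = (0.95)(0.55) − (-0.20)(-0.40) = 0.4425
  C_12 = −[(-0.10)(0.55) − (-0.20)(-0.45)] = 0.1450
  C_13 = (-0.10)(-0.40) − (0.95)(-0.45) = 0.4675
  C_21 = −[(-0.25)(0.55) − (-0.15)(-0.40)] = 0.1975
  C_22 = (0.80)(0.55) − (-0.15)(-0.45) = 0.3725
  C_23 = −[(0.80)(-0.40) − (-0.25)(-0.45)] = 0.4325
  C_31 = (-0.25)(-0.20) − (-0.15)(0.95) = 0.1925
  C_32 = −[(0.80)(-0.20) − (-0.15)(-0.10)] = 0.1750
  C_33 = (0.80)(0.95) − (-0.25)(-0.10) = 0.7350
det(I−A) = Σ_j (I−A)_1j·C_1j = (0.80)(0.4425) + (-0.25)(0.1450) + (-0.15)(0.4675) = 0.247625
adj(I−A) = Cᵀ =
  [ 0.4425   0.1975   0.1925]
  [ 0.1450   0.3725   0.1750]
  [ 0.4675   0.4325   0.7350]
(I − A)⁻¹ = adj(I−A) / det(I−A) ≈
  [   1.7870     0.7976     0.7774]
  [   0.5856     1.5043     0.7067]
  [   1.8879     1.7466     2.9682]
x = (I − A)⁻¹ d = adj(I−A)·d / det(I−A), with det(I−A) = 0.247625:
  x_1 = (0.4425·60 + 0.1975·110 + 0.1925·220) / 0.247625 = 90.625 / 0.247625 ≈ 365.98
  x_2 = (0.1450·60 + 0.3725·110 + 0.1750·220) / 0.247625 = 88.175 / 0.247625 ≈ 356.08
  x_3 = (0.4675·60 + 0.4325·110 + 0.7350·220) / 0.247625 = 237.325 / 0.247625 ≈ 958.40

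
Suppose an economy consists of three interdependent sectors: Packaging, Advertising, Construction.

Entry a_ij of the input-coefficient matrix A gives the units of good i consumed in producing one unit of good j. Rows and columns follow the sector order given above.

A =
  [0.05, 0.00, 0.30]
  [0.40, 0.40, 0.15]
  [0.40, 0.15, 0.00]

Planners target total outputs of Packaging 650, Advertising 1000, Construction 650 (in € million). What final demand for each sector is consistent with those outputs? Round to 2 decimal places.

d_1 = 422.50, d_2 = 242.50, d_3 = 240.00

I − A =
  [   0.95     0.00    -0.30]
  [  -0.40     0.60    -0.15]
  [  -0.40    -0.15     1.00]
d = (I − A) x:
  d_1 = (+0.95)·650 + (+0.00)·1000 + (-0.30)·650 = 422.50
  d_2 = (-0.40)·650 + (+0.60)·1000 + (-0.15)·650 = 242.50
  d_3 = (-0.40)·650 + (-0.15)·1000 + (+1.00)·650 = 240.00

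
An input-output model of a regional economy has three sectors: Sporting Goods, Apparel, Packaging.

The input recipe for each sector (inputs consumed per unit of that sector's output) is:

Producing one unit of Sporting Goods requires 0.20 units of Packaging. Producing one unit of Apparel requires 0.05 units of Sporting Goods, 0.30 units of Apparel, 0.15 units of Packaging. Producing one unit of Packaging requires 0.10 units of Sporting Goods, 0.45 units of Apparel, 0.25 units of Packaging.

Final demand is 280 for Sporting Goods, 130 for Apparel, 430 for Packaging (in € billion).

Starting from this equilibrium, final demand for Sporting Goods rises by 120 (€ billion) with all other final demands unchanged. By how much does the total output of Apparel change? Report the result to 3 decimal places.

I − A =
  [   1.00    -0.05    -0.10]
  [   0.00     0.70    -0.45]
  [  -0.20    -0.15     0.75]
Cofactors of I−A, C_ij = (−1)^(i+j)·(minor ij) (rows/columns in the sector order above):
  C_11 = (0.70)(0.75) − (-0.45)(-0.15) = 0.4575
  C_12 = −[(0.00)(0.75) − (-0.45)(-0.20)] = 0.0900
  C_13 = (0.00)(-0.15) − (0.70)(-0.20) = 0.1400
  C_21 = −[(-0.05)(0.75) − (-0.10)(-0.15)] = 0.0525
  C_22 = (1.00)(0.75) − (-0.10)(-0.20) = 0.7300
  C_23 = −[(1.00)(-0.15) − (-0.05)(-0.20)] = 0.1600
  C_31 = (-0.05)(-0.45) − (-0.10)(0.70) = 0.0925
  C_32 = −[(1.00)(-0.45) − (-0.10)(0.00)] = 0.4500
  C_33 = (1.00)(0.70) − (-0.05)(0.00) = 0.7000
det(I−A) = Σ_j (I−A)_1j·C_1j = (1.00)(0.4575) + (-0.05)(0.0900) + (-0.10)(0.1400) = 0.4390
adj(I−A) = Cᵀ =
  [ 0.4575   0.0525   0.0925]
  [ 0.0900   0.7300   0.4500]
  [ 0.1400   0.1600   0.7000]
(I − A)⁻¹ = adj(I−A) / det(I−A) ≈
  [   1.0421     0.1196     0.2107]
  [   0.2050     1.6629     1.0251]
  [   0.3189     0.3645     1.5945]
Δx = (I − A)⁻¹ Δd with Δd having +120 in the Sporting Goods component and 0 elsewhere.
So Δx_2 = L_21 · (+120), where L_21 = adj(I−A)_21 / det(I−A) = 0.0900 / 0.4390.
Δx_2 = 0.0900 × (+120) / 0.4390 = 10.80 / 0.4390 ≈ 24.601.

Δx_2 = 24.601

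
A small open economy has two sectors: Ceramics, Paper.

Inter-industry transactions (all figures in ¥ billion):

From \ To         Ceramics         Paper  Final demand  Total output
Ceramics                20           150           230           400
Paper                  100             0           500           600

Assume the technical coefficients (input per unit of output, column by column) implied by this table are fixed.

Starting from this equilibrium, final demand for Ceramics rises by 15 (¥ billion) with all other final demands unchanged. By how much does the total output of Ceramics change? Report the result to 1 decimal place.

Δx_1 = 16.9

Technical coefficients a_ij = z_ij / X_j:
  a_11 = 20/400 = 0.05, a_21 = 100/400 = 0.25
  a_12 = 150/600 = 0.25, a_22 = 0/600 = 0.00
I − A =
  [   0.95    -0.25]
  [  -0.25     1.00]
det(I−A) = (0.95)(1.00) − (-0.25)(-0.25) = 0.8875
adj(I−A) = [[1.00, 0.25], [0.25, 0.95]]
(I − A)⁻¹ = adj(I−A) / det(I−A) ≈
  [   1.1268     0.2817]
  [   0.2817     1.0704]
Δx = (I − A)⁻¹ Δd with Δd having +15 in the Ceramics component and 0 elsewhere.
So Δx_1 = L_11 · (+15), where L_11 = adj(I−A)_11 / det(I−A) = 1.00 / 0.8875.
Δx_1 = 1.00 × (+15) / 0.8875 = 15.00 / 0.8875 ≈ 16.9.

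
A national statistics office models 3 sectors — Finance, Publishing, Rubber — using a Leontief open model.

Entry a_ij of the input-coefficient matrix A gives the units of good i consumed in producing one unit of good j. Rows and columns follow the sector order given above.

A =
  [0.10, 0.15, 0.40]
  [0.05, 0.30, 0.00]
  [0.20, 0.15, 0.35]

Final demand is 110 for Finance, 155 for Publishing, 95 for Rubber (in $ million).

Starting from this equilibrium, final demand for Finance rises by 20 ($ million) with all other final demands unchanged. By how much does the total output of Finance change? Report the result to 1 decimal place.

Δx_1 = 26.3

I − A =
  [   0.90    -0.15    -0.40]
  [  -0.05     0.70     0.00]
  [  -0.20    -0.15     0.65]
Cofactors of I−A, C_ij = (−1)^(i+j)·(minor ij) (rows/columns in the sector order above):
  C_11 = (0.70)(0.65) − (0.00)(-0.15) = 0.4550
  C_12 = −[(-0.05)(0.65) − (0.00)(-0.20)] = 0.0325
  C_13 = (-0.05)(-0.15) − (0.70)(-0.20) = 0.1475
  C_21 = −[(-0.15)(0.65) − (-0.40)(-0.15)] = 0.1575
  C_22 = (0.90)(0.65) − (-0.40)(-0.20) = 0.5050
  C_23 = −[(0.90)(-0.15) − (-0.15)(-0.20)] = 0.1650
  C_31 = (-0.15)(0.00) − (-0.40)(0.70) = 0.2800
  C_32 = −[(0.90)(0.00) − (-0.40)(-0.05)] = 0.0200
  C_33 = (0.90)(0.70) − (-0.15)(-0.05) = 0.6225
det(I−A) = Σ_j (I−A)_1j·C_1j = (0.90)(0.4550) + (-0.15)(0.0325) + (-0.40)(0.1475) = 0.345625
adj(I−A) = Cᵀ =
  [ 0.4550   0.1575   0.2800]
  [ 0.0325   0.5050   0.0200]
  [ 0.1475   0.1650   0.6225]
(I − A)⁻¹ = adj(I−A) / det(I−A) ≈
  [   1.3165     0.4557     0.8101]
  [   0.0940     1.4611     0.0579]
  [   0.4268     0.4774     1.8011]
Δx = (I − A)⁻¹ Δd with Δd having +20 in the Finance component and 0 elsewhere.
So Δx_1 = L_11 · (+20), where L_11 = adj(I−A)_11 / det(I−A) = 0.4550 / 0.345625.
Δx_1 = 0.4550 × (+20) / 0.345625 = 9.10 / 0.345625 ≈ 26.3.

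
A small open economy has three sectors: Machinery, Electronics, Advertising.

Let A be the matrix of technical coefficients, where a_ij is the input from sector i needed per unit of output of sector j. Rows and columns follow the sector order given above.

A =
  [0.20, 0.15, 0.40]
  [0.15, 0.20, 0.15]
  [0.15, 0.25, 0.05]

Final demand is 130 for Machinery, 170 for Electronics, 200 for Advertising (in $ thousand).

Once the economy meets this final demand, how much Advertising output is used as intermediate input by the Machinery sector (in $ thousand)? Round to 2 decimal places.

z_AM = 62.31

I − A =
  [   0.80    -0.15    -0.40]
  [  -0.15     0.80    -0.15]
  [  -0.15    -0.25     0.95]
Cofactors of I−A, C_ij = (−1)^(i+j)·(minor ij) (rows/columns in the sector order above):
  C_11 = (0.80)(0.95) − (-0.15)(-0.25) = 0.7225
  C_12 = −[(-0.15)(0.95) − (-0.15)(-0.15)] = 0.1650
  C_13 = (-0.15)(-0.25) − (0.80)(-0.15) = 0.1575
  C_21 = −[(-0.15)(0.95) − (-0.40)(-0.25)] = 0.2425
  C_22 = (0.80)(0.95) − (-0.40)(-0.15) = 0.7000
  C_23 = −[(0.80)(-0.25) − (-0.15)(-0.15)] = 0.2225
  C_31 = (-0.15)(-0.15) − (-0.40)(0.80) = 0.3425
  C_32 = −[(0.80)(-0.15) − (-0.40)(-0.15)] = 0.1800
  C_33 = (0.80)(0.80) − (-0.15)(-0.15) = 0.6175
det(I−A) = Σ_j (I−A)_1j·C_1j = (0.80)(0.7225) + (-0.15)(0.1650) + (-0.40)(0.1575) = 0.49025
adj(I−A) = Cᵀ =
  [ 0.7225   0.2425   0.3425]
  [ 0.1650   0.7000   0.1800]
  [ 0.1575   0.2225   0.6175]
(I − A)⁻¹ = adj(I−A) / det(I−A) ≈
  [   1.4737     0.4946     0.6986]
  [   0.3366     1.4278     0.3672]
  [   0.3213     0.4539     1.2596]
First solve x = (I − A)⁻¹ d = adj(I−A)·d / det(I−A); in particular x_M = (0.7225·130 + 0.2425·170 + 0.3425·200) / 0.49025 = 203.65 / 0.49025 ≈ 415.4003.
Intermediate flow from A to M: z_AM = a_AM · x_M = 0.15 × 203.65 / 0.49025 = 30.5475 / 0.49025 ≈ 62.31.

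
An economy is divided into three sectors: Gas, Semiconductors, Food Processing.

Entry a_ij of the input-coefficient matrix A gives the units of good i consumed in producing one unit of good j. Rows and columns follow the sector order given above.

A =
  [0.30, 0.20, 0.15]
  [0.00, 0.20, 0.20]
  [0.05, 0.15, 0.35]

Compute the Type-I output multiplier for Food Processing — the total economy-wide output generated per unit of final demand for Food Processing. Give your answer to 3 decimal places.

m_3 = 2.567

I − A =
  [   0.70    -0.20    -0.15]
  [   0.00     0.80    -0.20]
  [  -0.05    -0.15     0.65]
Cofactors of I−A, C_ij = (−1)^(i+j)·(minor ij) (rows/columns in the sector order above):
  C_11 = (0.80)(0.65) − (-0.20)(-0.15) = 0.4900
  C_12 = −[(0.00)(0.65) − (-0.20)(-0.05)] = 0.0100
  C_13 = (0.00)(-0.15) − (0.80)(-0.05) = 0.0400
  C_21 = −[(-0.20)(0.65) − (-0.15)(-0.15)] = 0.1525
  C_22 = (0.70)(0.65) − (-0.15)(-0.05) = 0.4475
  C_23 = −[(0.70)(-0.15) − (-0.20)(-0.05)] = 0.1150
  C_31 = (-0.20)(-0.20) − (-0.15)(0.80) = 0.1600
  C_32 = −[(0.70)(-0.20) − (-0.15)(0.00)] = 0.1400
  C_33 = (0.70)(0.80) − (-0.20)(0.00) = 0.5600
det(I−A) = Σ_j (I−A)_1j·C_1j = (0.70)(0.4900) + (-0.20)(0.0100) + (-0.15)(0.0400) = 0.3350
adj(I−A) = Cᵀ =
  [ 0.4900   0.1525   0.1600]
  [ 0.0100   0.4475   0.1400]
  [ 0.0400   0.1150   0.5600]
(I − A)⁻¹ = adj(I−A) / det(I−A) ≈
  [   1.4627     0.4552     0.4776]
  [   0.0299     1.3358     0.4179]
  [   0.1194     0.3433     1.6716]
The output multiplier for sector j is the column-j sum of the Leontief inverse (I − A)⁻¹ = adj(I−A) / det(I−A).
Column 3 of adj(I−A): (0.1600, 0.1400, 0.5600); det(I−A) = 0.3350.
m_3 = (0.1600 + 0.1400 + 0.5600) / 0.3350 = 0.86 / 0.3350 ≈ 2.567.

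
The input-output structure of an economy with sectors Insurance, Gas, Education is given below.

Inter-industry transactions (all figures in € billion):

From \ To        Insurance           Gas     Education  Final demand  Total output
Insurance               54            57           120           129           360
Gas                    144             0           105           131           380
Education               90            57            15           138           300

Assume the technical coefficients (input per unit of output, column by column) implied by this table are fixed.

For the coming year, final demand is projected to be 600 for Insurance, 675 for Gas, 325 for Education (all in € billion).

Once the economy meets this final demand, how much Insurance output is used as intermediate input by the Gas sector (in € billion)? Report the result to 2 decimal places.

Technical coefficients a_ij = z_ij / X_j:
  a_11 = 54/360 = 0.15, a_21 = 144/360 = 0.40, a_31 = 90/360 = 0.25
  a_12 = 57/380 = 0.15, a_22 = 0/380 = 0.00, a_32 = 57/380 = 0.15
  a_13 = 120/300 = 0.40, a_23 = 105/300 = 0.35, a_33 = 15/300 = 0.05
I − A =
  [   0.85    -0.15    -0.40]
  [  -0.40     1.00    -0.35]
  [  -0.25    -0.15     0.95]
Cofactors of I−A, C_ij = (−1)^(i+j)·(minor ij) (rows/columns in the sector order above):
  C_11 = (1.00)(0.95) − (-0.35)(-0.15) = 0.8975
  C_12 = −[(-0.40)(0.95) − (-0.35)(-0.25)] = 0.4675
  C_13 = (-0.40)(-0.15) − (1.00)(-0.25) = 0.3100
  C_21 = −[(-0.15)(0.95) − (-0.40)(-0.15)] = 0.2025
  C_22 = (0.85)(0.95) − (-0.40)(-0.25) = 0.7075
  C_23 = −[(0.85)(-0.15) − (-0.15)(-0.25)] = 0.1650
  C_31 = (-0.15)(-0.35) − (-0.40)(1.00) = 0.4525
  C_32 = −[(0.85)(-0.35) − (-0.40)(-0.40)] = 0.4575
  C_33 = (0.85)(1.00) − (-0.15)(-0.40) = 0.7900
det(I−A) = Σ_j (I−A)_1j·C_1j = (0.85)(0.8975) + (-0.15)(0.4675) + (-0.40)(0.3100) = 0.56875
adj(I−A) = Cᵀ =
  [ 0.8975   0.2025   0.4525]
  [ 0.4675   0.7075   0.4575]
  [ 0.3100   0.1650   0.7900]
(I − A)⁻¹ = adj(I−A) / det(I−A) ≈
  [   1.5780     0.3560     0.7956]
  [   0.8220     1.2440     0.8044]
  [   0.5451     0.2901     1.3890]
First solve x = (I − A)⁻¹ d = adj(I−A)·d / det(I−A); in particular x_2 = (0.4675·600 + 0.7075·675 + 0.4575·325) / 0.56875 = 906.75 / 0.56875 ≈ 1594.2857.
Intermediate flow from 1 to 2: z_12 = a_12 · x_2 = 0.15 × 906.75 / 0.56875 = 136.0125 / 0.56875 ≈ 239.14.

z_12 = 239.14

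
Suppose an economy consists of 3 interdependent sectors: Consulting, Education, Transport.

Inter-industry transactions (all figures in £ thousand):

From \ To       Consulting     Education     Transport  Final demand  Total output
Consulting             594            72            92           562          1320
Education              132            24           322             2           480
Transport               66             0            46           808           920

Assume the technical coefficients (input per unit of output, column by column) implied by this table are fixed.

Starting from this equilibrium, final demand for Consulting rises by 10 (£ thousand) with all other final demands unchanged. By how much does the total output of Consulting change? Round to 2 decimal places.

Technical coefficients a_ij = z_ij / X_j:
  a_CC = 594/1320 = 0.45, a_EC = 132/1320 = 0.10, a_TC = 66/1320 = 0.05
  a_CE = 72/480 = 0.15, a_EE = 24/480 = 0.05, a_TE = 0/480 = 0.00
  a_CT = 92/920 = 0.10, a_ET = 322/920 = 0.35, a_TT = 46/920 = 0.05
I − A =
  [   0.55    -0.15    -0.10]
  [  -0.10     0.95    -0.35]
  [  -0.05     0.00     0.95]
Cofactors of I−A, C_ij = (−1)^(i+j)·(minor ij) (rows/columns in the sector order above):
  C_11 = (0.95)(0.95) − (-0.35)(0.00) = 0.9025
  C_12 = −[(-0.10)(0.95) − (-0.35)(-0.05)] = 0.1125
  C_13 = (-0.10)(0.00) − (0.95)(-0.05) = 0.0475
  C_21 = −[(-0.15)(0.95) − (-0.10)(0.00)] = 0.1425
  C_22 = (0.55)(0.95) − (-0.10)(-0.05) = 0.5175
  C_23 = −[(0.55)(0.00) − (-0.15)(-0.05)] = 0.0075
  C_31 = (-0.15)(-0.35) − (-0.10)(0.95) = 0.1475
  C_32 = −[(0.55)(-0.35) − (-0.10)(-0.10)] = 0.2025
  C_33 = (0.55)(0.95) − (-0.15)(-0.10) = 0.5075
det(I−A) = Σ_j (I−A)_1j·C_1j = (0.55)(0.9025) + (-0.15)(0.1125) + (-0.10)(0.0475) = 0.47475
adj(I−A) = Cᵀ =
  [ 0.9025   0.1425   0.1475]
  [ 0.1125   0.5175   0.2025]
  [ 0.0475   0.0075   0.5075]
(I − A)⁻¹ = adj(I−A) / det(I−A) ≈
  [   1.9010     0.3002     0.3107]
  [   0.2370     1.0900     0.4265]
  [   0.1001     0.0158     1.0690]
Δx = (I − A)⁻¹ Δd with Δd having +10 in the Consulting component and 0 elsewhere.
So Δx_C = L_CC · (+10), where L_CC = adj(I−A)_CC / det(I−A) = 0.9025 / 0.47475.
Δx_C = 0.9025 × (+10) / 0.47475 = 9.025 / 0.47475 ≈ 19.01.

Δx_C = 19.01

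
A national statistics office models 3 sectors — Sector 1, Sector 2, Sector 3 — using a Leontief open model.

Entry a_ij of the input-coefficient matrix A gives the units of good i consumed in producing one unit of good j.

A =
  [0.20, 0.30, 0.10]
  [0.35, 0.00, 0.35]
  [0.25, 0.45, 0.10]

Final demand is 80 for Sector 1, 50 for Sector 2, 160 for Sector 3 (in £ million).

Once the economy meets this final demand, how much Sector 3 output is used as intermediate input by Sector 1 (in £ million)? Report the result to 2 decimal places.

z_31 = 62.40

I − A =
  [   0.80    -0.30    -0.10]
  [  -0.35     1.00    -0.35]
  [  -0.25    -0.45     0.90]
Cofactors of I−A, C_ij = (−1)^(i+j)·(minor ij) (rows/columns in the sector order above):
  C_11 = (1.00)(0.90) − (-0.35)(-0.45) = 0.7425
  C_12 = −[(-0.35)(0.90) − (-0.35)(-0.25)] = 0.4025
  C_13 = (-0.35)(-0.45) − (1.00)(-0.25) = 0.4075
  C_21 = −[(-0.30)(0.90) − (-0.10)(-0.45)] = 0.3150
  C_22 = (0.80)(0.90) − (-0.10)(-0.25) = 0.6950
  C_23 = −[(0.80)(-0.45) − (-0.30)(-0.25)] = 0.4350
  C_31 = (-0.30)(-0.35) − (-0.10)(1.00) = 0.2050
  C_32 = −[(0.80)(-0.35) − (-0.10)(-0.35)] = 0.3150
  C_33 = (0.80)(1.00) − (-0.30)(-0.35) = 0.6950
det(I−A) = Σ_j (I−A)_1j·C_1j = (0.80)(0.7425) + (-0.30)(0.4025) + (-0.10)(0.4075) = 0.4325
adj(I−A) = Cᵀ =
  [ 0.7425   0.3150   0.2050]
  [ 0.4025   0.6950   0.3150]
  [ 0.4075   0.4350   0.6950]
(I − A)⁻¹ = adj(I−A) / det(I−A) ≈
  [   1.7168     0.7283     0.4740]
  [   0.9306     1.6069     0.7283]
  [   0.9422     1.0058     1.6069]
First solve x = (I − A)⁻¹ d = adj(I−A)·d / det(I−A); in particular x_1 = (0.7425·80 + 0.3150·50 + 0.2050·160) / 0.4325 = 107.95 / 0.4325 ≈ 249.5954.
Intermediate flow from 3 to 1: z_31 = a_31 · x_1 = 0.25 × 107.95 / 0.4325 = 26.9875 / 0.4325 ≈ 62.40.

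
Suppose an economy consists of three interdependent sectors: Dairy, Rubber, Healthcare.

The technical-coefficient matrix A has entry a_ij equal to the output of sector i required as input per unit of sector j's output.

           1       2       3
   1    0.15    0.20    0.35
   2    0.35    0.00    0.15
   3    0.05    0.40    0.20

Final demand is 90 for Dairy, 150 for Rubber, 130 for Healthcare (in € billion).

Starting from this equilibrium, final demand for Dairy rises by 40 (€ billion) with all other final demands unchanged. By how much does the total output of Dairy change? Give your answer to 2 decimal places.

I − A =
  [   0.85    -0.20    -0.35]
  [  -0.35     1.00    -0.15]
  [  -0.05    -0.40     0.80]
Cofactors of I−A, C_ij = (−1)^(i+j)·(minor ij) (rows/columns in the sector order above):
  C_11 = (1.00)(0.80) − (-0.15)(-0.40) = 0.7400
  C_12 = −[(-0.35)(0.80) − (-0.15)(-0.05)] = 0.2875
  C_13 = (-0.35)(-0.40) − (1.00)(-0.05) = 0.1900
  C_21 = −[(-0.20)(0.80) − (-0.35)(-0.40)] = 0.3000
  C_22 = (0.85)(0.80) − (-0.35)(-0.05) = 0.6625
  C_23 = −[(0.85)(-0.40) − (-0.20)(-0.05)] = 0.3500
  C_31 = (-0.20)(-0.15) − (-0.35)(1.00) = 0.3800
  C_32 = −[(0.85)(-0.15) − (-0.35)(-0.35)] = 0.2500
  C_33 = (0.85)(1.00) − (-0.20)(-0.35) = 0.7800
det(I−A) = Σ_j (I−A)_1j·C_1j = (0.85)(0.7400) + (-0.20)(0.2875) + (-0.35)(0.1900) = 0.5050
adj(I−A) = Cᵀ =
  [ 0.7400   0.3000   0.3800]
  [ 0.2875   0.6625   0.2500]
  [ 0.1900   0.3500   0.7800]
(I − A)⁻¹ = adj(I−A) / det(I−A) ≈
  [   1.4653     0.5941     0.7525]
  [   0.5693     1.3119     0.4950]
  [   0.3762     0.6931     1.5446]
Δx = (I − A)⁻¹ Δd with Δd having +40 in the Dairy component and 0 elsewhere.
So Δx_1 = L_11 · (+40), where L_11 = adj(I−A)_11 / det(I−A) = 0.7400 / 0.5050.
Δx_1 = 0.7400 × (+40) / 0.5050 = 29.60 / 0.5050 ≈ 58.61.

Δx_1 = 58.61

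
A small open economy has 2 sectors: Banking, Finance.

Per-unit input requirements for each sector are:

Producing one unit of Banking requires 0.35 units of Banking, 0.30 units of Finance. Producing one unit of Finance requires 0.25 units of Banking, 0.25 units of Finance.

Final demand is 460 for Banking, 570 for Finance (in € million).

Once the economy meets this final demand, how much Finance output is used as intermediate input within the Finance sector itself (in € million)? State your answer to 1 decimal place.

z_FF = 308.2

I − A =
  [   0.65    -0.25]
  [  -0.30     0.75]
det(I−A) = (0.65)(0.75) − (-0.25)(-0.30) = 0.4125
adj(I−A) = [[0.75, 0.25], [0.30, 0.65]]
(I − A)⁻¹ = adj(I−A) / det(I−A) ≈
  [   1.8182     0.6061]
  [   0.7273     1.5758]
First solve x = (I − A)⁻¹ d = adj(I−A)·d / det(I−A); in particular x_F = (0.30·460 + 0.65·570) / 0.4125 = 508.50 / 0.4125 ≈ 1232.727.
Intermediate flow from F to F: z_FF = a_FF · x_F = 0.25 × 508.50 / 0.4125 = 127.125 / 0.4125 ≈ 308.2.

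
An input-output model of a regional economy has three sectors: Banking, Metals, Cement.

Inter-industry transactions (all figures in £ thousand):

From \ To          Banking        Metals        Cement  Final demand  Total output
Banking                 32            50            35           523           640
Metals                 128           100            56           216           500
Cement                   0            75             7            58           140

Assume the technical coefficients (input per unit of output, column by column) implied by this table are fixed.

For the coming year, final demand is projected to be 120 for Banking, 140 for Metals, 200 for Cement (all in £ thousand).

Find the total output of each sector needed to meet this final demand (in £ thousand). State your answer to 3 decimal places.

x_1 = 235.787, x_2 = 368.285, x_3 = 268.677

Technical coefficients a_ij = z_ij / X_j:
  a_11 = 32/640 = 0.05, a_21 = 128/640 = 0.20, a_31 = 0/640 = 0.00
  a_12 = 50/500 = 0.10, a_22 = 100/500 = 0.20, a_32 = 75/500 = 0.15
  a_13 = 35/140 = 0.25, a_23 = 56/140 = 0.40, a_33 = 7/140 = 0.05
I − A =
  [   0.95    -0.10    -0.25]
  [  -0.20     0.80    -0.40]
  [   0.00    -0.15     0.95]
Cofactors of I−A, C_ij = (−1)^(i+j)·(minor ij) (rows/columns in the sector order above):
  C_11 = (0.80)(0.95) − (-0.40)(-0.15) = 0.7000
  C_12 = −[(-0.20)(0.95) − (-0.40)(0.00)] = 0.1900
  C_13 = (-0.20)(-0.15) − (0.80)(0.00) = 0.0300
  C_21 = −[(-0.10)(0.95) − (-0.25)(-0.15)] = 0.1325
  C_22 = (0.95)(0.95) − (-0.25)(0.00) = 0.9025
  C_23 = −[(0.95)(-0.15) − (-0.10)(0.00)] = 0.1425
  C_31 = (-0.10)(-0.40) − (-0.25)(0.80) = 0.2400
  C_32 = −[(0.95)(-0.40) − (-0.25)(-0.20)] = 0.4300
  C_33 = (0.95)(0.80) − (-0.10)(-0.20) = 0.7400
det(I−A) = Σ_j (I−A)_1j·C_1j = (0.95)(0.7000) + (-0.10)(0.1900) + (-0.25)(0.0300) = 0.6385
adj(I−A) = Cᵀ =
  [ 0.7000   0.1325   0.2400]
  [ 0.1900   0.9025   0.4300]
  [ 0.0300   0.1425   0.7400]
(I − A)⁻¹ = adj(I−A) / det(I−A) ≈
  [   1.0963     0.2075     0.3759]
  [   0.2976     1.4135     0.6735]
  [   0.0470     0.2232     1.1590]
x = (I − A)⁻¹ d = adj(I−A)·d / det(I−A), with det(I−A) = 0.6385:
  x_1 = (0.7000·120 + 0.1325·140 + 0.2400·200) / 0.6385 = 150.55 / 0.6385 ≈ 235.787
  x_2 = (0.1900·120 + 0.9025·140 + 0.4300·200) / 0.6385 = 235.15 / 0.6385 ≈ 368.285
  x_3 = (0.0300·120 + 0.1425·140 + 0.7400·200) / 0.6385 = 171.55 / 0.6385 ≈ 268.677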